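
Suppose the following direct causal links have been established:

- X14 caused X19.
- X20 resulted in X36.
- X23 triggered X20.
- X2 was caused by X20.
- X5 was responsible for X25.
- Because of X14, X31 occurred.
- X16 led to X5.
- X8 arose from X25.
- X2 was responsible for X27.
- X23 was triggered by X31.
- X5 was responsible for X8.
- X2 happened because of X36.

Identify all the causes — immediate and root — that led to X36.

X14, X20, X23, X31

Immediate cause of X36: X20.
Further upstream: X14, X31, X23.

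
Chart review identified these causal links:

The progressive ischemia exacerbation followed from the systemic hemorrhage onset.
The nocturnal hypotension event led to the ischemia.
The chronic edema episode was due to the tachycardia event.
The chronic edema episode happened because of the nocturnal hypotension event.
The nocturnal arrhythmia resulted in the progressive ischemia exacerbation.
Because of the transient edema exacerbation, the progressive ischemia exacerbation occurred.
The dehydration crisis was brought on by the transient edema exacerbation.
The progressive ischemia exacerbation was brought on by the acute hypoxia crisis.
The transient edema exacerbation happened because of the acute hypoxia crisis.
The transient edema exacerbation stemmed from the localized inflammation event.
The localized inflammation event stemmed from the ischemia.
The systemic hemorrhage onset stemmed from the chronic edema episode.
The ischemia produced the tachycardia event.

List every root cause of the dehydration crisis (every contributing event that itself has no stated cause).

Tracing upstream from the dehydration crisis: the dehydration crisis ← the transient edema exacerbation ← the acute hypoxia crisis.
A separate upstream branch: the dehydration crisis ← the transient edema exacerbation ← the localized inflammation event ← the ischemia ← the nocturnal hypotension event.
Each of those chain origins has no stated cause.

the acute hypoxia crisis, the nocturnal hypotension event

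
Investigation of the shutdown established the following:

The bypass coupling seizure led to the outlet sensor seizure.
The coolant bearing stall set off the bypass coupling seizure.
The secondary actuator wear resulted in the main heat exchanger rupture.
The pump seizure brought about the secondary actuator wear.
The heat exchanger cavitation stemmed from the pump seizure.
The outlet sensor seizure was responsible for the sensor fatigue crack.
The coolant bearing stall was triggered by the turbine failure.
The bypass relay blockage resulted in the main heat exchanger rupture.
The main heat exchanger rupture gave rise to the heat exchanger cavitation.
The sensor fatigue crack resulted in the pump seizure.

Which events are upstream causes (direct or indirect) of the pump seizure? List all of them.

the bypass coupling seizure, the coolant bearing stall, the outlet sensor seizure, the sensor fatigue crack, the turbine failure

Immediate cause of the pump seizure: the sensor fatigue crack.
Further upstream: the turbine failure, the coolant bearing stall, the bypass coupling seizure, the outlet sensor seizure.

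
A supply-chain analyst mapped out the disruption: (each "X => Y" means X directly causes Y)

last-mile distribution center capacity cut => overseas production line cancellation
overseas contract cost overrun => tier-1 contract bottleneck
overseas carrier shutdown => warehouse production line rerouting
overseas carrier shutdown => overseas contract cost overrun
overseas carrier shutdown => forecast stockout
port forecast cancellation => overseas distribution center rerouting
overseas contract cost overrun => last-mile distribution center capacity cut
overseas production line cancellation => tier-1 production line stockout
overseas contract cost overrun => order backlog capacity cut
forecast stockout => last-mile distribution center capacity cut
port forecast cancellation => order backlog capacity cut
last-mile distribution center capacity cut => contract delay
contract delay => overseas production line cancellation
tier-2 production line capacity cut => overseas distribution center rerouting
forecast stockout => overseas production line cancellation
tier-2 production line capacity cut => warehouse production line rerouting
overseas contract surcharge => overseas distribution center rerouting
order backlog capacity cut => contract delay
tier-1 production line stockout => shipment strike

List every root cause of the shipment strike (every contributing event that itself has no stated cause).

Tracing upstream from the shipment strike: the shipment strike ← the tier-1 production line stockout ← the overseas production line cancellation ← the forecast stockout ← the overseas carrier shutdown.
A separate upstream branch: the shipment strike ← the tier-1 production line stockout ← the overseas production line cancellation ← the contract delay ← the order backlog capacity cut ← the port forecast cancellation.
Each of those chain origins has no stated cause.

the overseas carrier shutdown, the port forecast cancellation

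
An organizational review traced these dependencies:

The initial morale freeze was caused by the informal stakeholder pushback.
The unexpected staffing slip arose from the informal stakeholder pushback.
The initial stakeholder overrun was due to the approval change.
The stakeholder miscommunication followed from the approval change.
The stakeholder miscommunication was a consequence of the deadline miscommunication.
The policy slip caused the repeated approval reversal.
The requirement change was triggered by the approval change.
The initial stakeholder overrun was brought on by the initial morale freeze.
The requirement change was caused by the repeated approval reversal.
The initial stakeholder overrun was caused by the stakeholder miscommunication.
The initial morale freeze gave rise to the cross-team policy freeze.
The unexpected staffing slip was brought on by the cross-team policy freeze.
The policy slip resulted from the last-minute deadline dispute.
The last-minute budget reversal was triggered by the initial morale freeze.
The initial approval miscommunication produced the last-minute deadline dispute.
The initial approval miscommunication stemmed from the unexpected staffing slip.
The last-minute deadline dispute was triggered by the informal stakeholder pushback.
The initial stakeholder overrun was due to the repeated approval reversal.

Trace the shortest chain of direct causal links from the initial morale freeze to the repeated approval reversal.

the initial morale freeze → the cross-team policy freeze
the cross-team policy freeze → the unexpected staffing slip
the unexpected staffing slip → the initial approval miscommunication
the initial approval miscommunication → the last-minute deadline dispute
the last-minute deadline dispute → the policy slip
the policy slip → the repeated approval reversal
Length: 6 steps.

the initial morale freeze → the cross-team policy freeze → the unexpected staffing slip → the initial approval miscommunication → the last-minute deadline dispute → the policy slip → the repeated approval reversal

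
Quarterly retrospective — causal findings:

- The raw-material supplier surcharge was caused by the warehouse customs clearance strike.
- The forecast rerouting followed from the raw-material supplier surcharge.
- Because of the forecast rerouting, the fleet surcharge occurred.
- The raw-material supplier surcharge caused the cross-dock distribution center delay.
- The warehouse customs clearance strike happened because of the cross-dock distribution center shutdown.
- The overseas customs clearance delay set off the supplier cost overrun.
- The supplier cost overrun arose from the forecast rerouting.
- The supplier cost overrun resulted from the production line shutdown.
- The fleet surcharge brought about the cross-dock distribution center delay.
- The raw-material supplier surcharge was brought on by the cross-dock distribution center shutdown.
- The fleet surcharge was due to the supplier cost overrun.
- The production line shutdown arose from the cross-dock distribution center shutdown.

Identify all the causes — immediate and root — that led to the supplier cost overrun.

Immediate causes of the supplier cost overrun: the overseas customs clearance delay, the production line shutdown, the forecast rerouting.
Further upstream: the cross-dock distribution center shutdown, the warehouse customs clearance strike, the raw-material supplier surcharge.

the cross-dock distribution center shutdown, the forecast rerouting, the overseas customs clearance delay, the production line shutdown, the raw-material supplier surcharge, the warehouse customs clearance strike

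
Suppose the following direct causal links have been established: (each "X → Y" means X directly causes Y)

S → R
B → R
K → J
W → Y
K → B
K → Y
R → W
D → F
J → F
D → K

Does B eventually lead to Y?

Yes

There is a causal chain: B → R → W → Y.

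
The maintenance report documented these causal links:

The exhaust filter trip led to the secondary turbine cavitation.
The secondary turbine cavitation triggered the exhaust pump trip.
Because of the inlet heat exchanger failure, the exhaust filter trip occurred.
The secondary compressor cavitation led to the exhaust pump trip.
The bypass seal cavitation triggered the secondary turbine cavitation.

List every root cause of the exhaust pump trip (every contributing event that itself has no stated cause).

the bypass seal cavitation, the inlet heat exchanger failure, the secondary compressor cavitation

Tracing upstream from the exhaust pump trip: the exhaust pump trip ← the secondary turbine cavitation ← the exhaust filter trip ← the inlet heat exchanger failure.
A separate upstream branch: the exhaust pump trip ← the secondary compressor cavitation.
A separate upstream branch: the exhaust pump trip ← the secondary turbine cavitation ← the bypass seal cavitation.
Each of those chain origins has no stated cause.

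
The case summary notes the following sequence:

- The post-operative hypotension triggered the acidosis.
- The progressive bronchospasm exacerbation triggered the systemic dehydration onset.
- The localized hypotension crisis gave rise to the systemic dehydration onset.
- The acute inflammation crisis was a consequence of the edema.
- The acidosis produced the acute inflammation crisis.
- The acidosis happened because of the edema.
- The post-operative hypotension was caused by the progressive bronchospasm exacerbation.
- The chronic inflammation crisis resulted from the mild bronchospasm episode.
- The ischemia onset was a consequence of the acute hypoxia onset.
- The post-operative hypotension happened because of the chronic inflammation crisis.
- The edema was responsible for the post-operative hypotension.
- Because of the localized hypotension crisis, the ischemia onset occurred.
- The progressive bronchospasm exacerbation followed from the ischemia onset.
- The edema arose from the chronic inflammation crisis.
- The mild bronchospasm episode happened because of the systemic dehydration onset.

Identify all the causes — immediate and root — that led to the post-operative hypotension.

Immediate causes of the post-operative hypotension: the progressive bronchospasm exacerbation, the chronic inflammation crisis, the edema.
Further upstream: the localized hypotension crisis, the ischemia onset, the systemic dehydration onset, the mild bronchospasm episode, the acute hypoxia onset.

the acute hypoxia onset, the chronic inflammation crisis, the edema, the ischemia onset, the localized hypotension crisis, the mild bronchospasm episode, the progressive bronchospasm exacerbation, the systemic dehydration onset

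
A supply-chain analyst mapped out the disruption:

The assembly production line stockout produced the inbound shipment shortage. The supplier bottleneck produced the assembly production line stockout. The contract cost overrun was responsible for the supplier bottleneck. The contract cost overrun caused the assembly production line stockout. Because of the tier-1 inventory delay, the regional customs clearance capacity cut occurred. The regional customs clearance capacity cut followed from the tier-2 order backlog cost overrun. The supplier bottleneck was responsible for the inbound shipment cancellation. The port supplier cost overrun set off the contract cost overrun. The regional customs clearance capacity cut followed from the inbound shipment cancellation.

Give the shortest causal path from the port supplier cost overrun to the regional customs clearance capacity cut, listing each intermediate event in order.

the port supplier cost overrun → the contract cost overrun → the supplier bottleneck → the inbound shipment cancellation → the regional customs clearance capacity cut

the port supplier cost overrun → the contract cost overrun
the contract cost overrun → the supplier bottleneck
the supplier bottleneck → the inbound shipment cancellation
the inbound shipment cancellation → the regional customs clearance capacity cut
Length: 4 steps.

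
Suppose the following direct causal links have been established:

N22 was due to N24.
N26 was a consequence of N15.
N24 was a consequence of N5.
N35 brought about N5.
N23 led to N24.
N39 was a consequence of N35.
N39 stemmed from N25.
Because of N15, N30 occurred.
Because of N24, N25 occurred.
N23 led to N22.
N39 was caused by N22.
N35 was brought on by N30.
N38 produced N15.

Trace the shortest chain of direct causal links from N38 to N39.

N38 → N15
N15 → N30
N30 → N35
N35 → N39
Length: 4 steps.

N38 → N15 → N30 → N35 → N39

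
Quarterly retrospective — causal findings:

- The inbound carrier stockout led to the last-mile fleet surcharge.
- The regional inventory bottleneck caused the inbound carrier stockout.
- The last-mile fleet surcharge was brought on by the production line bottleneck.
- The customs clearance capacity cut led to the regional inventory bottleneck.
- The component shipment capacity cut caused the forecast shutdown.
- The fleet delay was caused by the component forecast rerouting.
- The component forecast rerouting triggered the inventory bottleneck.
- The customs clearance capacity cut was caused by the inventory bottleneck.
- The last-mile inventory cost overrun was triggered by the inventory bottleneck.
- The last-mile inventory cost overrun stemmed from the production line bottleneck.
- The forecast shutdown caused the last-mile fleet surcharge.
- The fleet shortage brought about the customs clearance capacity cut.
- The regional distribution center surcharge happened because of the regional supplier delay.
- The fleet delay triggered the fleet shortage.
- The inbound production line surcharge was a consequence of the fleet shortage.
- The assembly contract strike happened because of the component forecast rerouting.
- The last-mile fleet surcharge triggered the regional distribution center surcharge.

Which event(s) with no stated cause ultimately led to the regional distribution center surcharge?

Tracing upstream from the regional distribution center surcharge: the regional distribution center surcharge ← the last-mile fleet surcharge ← the inbound carrier stockout ← the regional inventory bottleneck ← the customs clearance capacity cut ← the inventory bottleneck ← the component forecast rerouting.
A separate upstream branch: the regional distribution center surcharge ← the last-mile fleet surcharge ← the production line bottleneck.
A separate upstream branch: the regional distribution center surcharge ← the regional supplier delay.
A separate upstream branch: the regional distribution center surcharge ← the last-mile fleet surcharge ← the forecast shutdown ← the component shipment capacity cut.
Each of those chain origins has no stated cause.

the component forecast rerouting, the component shipment capacity cut, the production line bottleneck, the regional supplier delay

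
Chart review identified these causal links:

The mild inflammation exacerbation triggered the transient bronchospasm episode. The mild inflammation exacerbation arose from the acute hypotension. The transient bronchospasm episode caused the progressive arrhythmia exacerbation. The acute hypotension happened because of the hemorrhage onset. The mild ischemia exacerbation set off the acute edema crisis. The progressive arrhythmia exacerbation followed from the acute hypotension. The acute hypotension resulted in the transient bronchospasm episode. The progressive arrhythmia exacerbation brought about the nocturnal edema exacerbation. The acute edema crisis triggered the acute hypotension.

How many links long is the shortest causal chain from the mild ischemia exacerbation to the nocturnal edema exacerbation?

Shortest chain: the mild ischemia exacerbation → the acute edema crisis → the acute hypotension → the progressive arrhythmia exacerbation → the nocturnal edema exacerbation.

4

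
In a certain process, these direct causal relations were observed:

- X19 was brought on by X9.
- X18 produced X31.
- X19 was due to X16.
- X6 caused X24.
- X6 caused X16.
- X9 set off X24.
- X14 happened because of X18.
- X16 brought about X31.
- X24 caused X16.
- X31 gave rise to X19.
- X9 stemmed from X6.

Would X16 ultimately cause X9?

X16 leads to X31, X19; X9 is not among them.

No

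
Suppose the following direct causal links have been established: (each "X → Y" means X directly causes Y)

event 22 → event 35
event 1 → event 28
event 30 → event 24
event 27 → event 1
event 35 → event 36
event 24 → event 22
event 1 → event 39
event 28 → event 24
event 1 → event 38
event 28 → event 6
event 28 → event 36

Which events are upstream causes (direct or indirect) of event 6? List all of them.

event 1, event 27, event 28

Immediate cause of event 6: event 28.
Further upstream: event 27, event 1.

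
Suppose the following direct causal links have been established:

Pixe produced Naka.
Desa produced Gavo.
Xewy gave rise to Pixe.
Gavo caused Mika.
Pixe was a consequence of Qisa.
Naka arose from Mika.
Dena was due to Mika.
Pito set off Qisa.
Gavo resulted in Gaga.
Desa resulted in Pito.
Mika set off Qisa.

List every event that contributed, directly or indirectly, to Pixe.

Immediate causes of Pixe: Qisa, Xewy.
Further upstream: Desa, Gavo, Pito, Mika.

Desa, Gavo, Mika, Pito, Qisa, Xewy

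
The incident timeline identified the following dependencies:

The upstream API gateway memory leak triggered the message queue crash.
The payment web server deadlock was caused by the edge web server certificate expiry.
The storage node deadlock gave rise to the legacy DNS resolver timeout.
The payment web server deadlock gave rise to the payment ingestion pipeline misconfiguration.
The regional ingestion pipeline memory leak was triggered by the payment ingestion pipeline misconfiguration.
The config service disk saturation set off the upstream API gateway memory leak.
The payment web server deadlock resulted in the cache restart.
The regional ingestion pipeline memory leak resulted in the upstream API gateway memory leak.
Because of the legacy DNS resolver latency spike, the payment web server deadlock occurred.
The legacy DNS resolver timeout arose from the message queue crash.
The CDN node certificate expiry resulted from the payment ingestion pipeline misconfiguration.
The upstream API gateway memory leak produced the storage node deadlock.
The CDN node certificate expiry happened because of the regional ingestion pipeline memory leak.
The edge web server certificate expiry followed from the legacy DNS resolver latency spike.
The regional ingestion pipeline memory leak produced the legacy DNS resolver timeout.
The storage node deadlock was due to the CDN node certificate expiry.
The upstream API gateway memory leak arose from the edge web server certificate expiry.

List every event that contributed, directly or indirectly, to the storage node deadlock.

the CDN node certificate expiry, the config service disk saturation, the edge web server certificate expiry, the legacy DNS resolver latency spike, the payment ingestion pipeline misconfiguration, the payment web server deadlock, the regional ingestion pipeline memory leak, the upstream API gateway memory leak

Immediate causes of the storage node deadlock: the upstream API gateway memory leak, the CDN node certificate expiry.
Further upstream: the legacy DNS resolver latency spike, the edge web server certificate expiry, the payment web server deadlock, the payment ingestion pipeline misconfiguration, the regional ingestion pipeline memory leak, the config service disk saturation.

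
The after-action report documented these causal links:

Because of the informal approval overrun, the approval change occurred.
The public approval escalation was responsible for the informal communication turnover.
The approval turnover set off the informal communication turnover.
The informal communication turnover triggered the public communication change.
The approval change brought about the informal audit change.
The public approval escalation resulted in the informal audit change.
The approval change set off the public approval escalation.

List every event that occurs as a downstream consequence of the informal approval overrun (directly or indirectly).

Direct effects: the approval change.
2 steps out: the public approval escalation, the informal audit change.
3 steps out: the informal communication turnover.
4 steps out: the public communication change.
Not reachable from it: the approval turnover.

the approval change, the informal audit change, the informal communication turnover, the public approval escalation, the public communication change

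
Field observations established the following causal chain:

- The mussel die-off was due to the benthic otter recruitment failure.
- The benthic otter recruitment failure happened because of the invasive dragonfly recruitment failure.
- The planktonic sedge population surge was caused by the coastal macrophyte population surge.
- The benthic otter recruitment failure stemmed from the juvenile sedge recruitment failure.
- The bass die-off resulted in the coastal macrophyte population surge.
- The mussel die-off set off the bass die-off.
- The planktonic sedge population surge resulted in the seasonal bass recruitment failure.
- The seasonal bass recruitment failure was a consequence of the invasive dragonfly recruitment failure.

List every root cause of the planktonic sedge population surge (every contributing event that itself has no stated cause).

Tracing upstream from the planktonic sedge population surge: the planktonic sedge population surge ← the coastal macrophyte population surge ← the bass die-off ← the mussel die-off ← the benthic otter recruitment failure ← the invasive dragonfly recruitment failure.
A separate upstream branch: the planktonic sedge population surge ← the coastal macrophyte population surge ← the bass die-off ← the mussel die-off ← the benthic otter recruitment failure ← the juvenile sedge recruitment failure.
Each of those chain origins has no stated cause.

the invasive dragonfly recruitment failure, the juvenile sedge recruitment failure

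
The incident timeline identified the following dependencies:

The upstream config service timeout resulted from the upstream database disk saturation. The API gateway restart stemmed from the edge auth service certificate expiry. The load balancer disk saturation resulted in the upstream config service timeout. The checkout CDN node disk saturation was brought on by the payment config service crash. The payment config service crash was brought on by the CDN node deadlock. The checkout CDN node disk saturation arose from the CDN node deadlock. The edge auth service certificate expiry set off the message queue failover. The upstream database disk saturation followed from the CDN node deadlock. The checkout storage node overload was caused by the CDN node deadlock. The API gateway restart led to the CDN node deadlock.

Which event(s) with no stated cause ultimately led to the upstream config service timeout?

the edge auth service certificate expiry, the load balancer disk saturation

Tracing upstream from the upstream config service timeout: the upstream config service timeout ← the load balancer disk saturation.
A separate upstream branch: the upstream config service timeout ← the upstream database disk saturation ← the CDN node deadlock ← the API gateway restart ← the edge auth service certificate expiry.
Each of those chain origins has no stated cause.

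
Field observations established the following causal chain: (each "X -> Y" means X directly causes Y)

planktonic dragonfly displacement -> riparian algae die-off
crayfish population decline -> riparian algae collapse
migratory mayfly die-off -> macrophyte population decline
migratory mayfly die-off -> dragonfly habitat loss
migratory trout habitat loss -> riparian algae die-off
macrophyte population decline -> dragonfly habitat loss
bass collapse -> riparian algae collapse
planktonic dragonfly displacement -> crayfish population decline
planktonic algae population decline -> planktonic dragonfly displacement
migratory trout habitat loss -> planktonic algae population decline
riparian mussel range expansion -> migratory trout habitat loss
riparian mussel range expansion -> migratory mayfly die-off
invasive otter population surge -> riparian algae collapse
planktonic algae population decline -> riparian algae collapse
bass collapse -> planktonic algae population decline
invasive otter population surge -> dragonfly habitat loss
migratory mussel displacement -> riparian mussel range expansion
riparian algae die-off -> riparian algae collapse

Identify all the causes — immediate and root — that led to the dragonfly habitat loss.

the invasive otter population surge, the macrophyte population decline, the migratory mayfly die-off, the migratory mussel displacement, the riparian mussel range expansion

Immediate causes of the dragonfly habitat loss: the migratory mayfly die-off, the macrophyte population decline, the invasive otter population surge.
Further upstream: the migratory mussel displacement, the riparian mussel range expansion.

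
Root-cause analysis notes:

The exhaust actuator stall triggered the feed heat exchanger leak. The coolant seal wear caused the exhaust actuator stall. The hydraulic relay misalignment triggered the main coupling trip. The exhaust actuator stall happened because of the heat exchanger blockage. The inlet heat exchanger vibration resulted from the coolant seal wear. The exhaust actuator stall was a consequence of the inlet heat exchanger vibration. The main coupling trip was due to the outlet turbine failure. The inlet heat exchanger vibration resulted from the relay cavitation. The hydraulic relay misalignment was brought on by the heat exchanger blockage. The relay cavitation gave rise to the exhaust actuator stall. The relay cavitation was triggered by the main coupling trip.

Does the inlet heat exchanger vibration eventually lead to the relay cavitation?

No

The inlet heat exchanger vibration leads to the exhaust actuator stall, the feed heat exchanger leak; the relay cavitation is not among them.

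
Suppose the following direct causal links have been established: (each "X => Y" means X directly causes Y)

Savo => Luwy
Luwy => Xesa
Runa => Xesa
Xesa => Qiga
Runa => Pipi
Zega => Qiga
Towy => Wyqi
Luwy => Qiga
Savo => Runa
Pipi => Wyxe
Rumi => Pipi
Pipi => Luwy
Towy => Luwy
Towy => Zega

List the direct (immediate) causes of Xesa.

Luwy, Runa

Upstream contributors include Towy, Savo, Rumi, Pipi, but only Luwy, Runa feed directly into Xesa.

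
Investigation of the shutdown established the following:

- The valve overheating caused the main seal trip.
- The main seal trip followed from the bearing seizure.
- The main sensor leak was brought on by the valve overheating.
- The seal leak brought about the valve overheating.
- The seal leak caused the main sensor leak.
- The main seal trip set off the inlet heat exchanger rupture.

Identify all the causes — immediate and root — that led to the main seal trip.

Immediate causes of the main seal trip: the valve overheating, the bearing seizure.
Further upstream: the seal leak.

the bearing seizure, the seal leak, the valve overheating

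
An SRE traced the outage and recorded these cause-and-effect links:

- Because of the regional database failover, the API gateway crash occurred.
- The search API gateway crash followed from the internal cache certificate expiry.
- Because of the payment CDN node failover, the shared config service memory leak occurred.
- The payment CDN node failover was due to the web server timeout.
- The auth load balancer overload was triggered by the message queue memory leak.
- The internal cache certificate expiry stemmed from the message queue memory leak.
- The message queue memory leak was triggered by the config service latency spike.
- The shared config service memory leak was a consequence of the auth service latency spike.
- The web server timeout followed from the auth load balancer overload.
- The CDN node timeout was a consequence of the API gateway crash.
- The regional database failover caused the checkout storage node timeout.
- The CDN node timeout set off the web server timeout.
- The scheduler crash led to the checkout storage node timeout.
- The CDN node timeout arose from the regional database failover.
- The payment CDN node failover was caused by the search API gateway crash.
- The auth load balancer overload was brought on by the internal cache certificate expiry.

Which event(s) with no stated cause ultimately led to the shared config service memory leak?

the auth service latency spike, the config service latency spike, the regional database failover

Tracing upstream from the shared config service memory leak: the shared config service memory leak ← the payment CDN node failover ← the web server timeout ← the CDN node timeout ← the regional database failover.
A separate upstream branch: the shared config service memory leak ← the payment CDN node failover ← the search API gateway crash ← the internal cache certificate expiry ← the message queue memory leak ← the config service latency spike.
A separate upstream branch: the shared config service memory leak ← the auth service latency spike.
Each of those chain origins has no stated cause.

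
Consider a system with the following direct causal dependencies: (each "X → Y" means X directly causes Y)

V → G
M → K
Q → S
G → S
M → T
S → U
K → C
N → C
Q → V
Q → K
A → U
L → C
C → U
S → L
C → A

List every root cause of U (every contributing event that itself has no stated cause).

Tracing upstream from U: U ← C ← K ← M.
A separate upstream branch: U ← S ← Q.
A separate upstream branch: U ← C ← N.
Each of those chain origins has no stated cause.

M, N, Q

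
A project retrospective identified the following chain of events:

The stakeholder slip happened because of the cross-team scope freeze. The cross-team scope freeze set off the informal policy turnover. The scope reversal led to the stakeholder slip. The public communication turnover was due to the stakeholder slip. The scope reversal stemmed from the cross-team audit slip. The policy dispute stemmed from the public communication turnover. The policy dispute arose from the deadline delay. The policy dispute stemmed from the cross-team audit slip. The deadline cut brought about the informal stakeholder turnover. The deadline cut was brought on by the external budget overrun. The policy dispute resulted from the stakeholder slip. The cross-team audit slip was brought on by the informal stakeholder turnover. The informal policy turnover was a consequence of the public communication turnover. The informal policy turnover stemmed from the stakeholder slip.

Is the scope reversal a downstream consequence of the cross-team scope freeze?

No

The cross-team scope freeze leads to the stakeholder slip, the public communication turnover, the informal policy turnover, the policy dispute; the scope reversal is not among them.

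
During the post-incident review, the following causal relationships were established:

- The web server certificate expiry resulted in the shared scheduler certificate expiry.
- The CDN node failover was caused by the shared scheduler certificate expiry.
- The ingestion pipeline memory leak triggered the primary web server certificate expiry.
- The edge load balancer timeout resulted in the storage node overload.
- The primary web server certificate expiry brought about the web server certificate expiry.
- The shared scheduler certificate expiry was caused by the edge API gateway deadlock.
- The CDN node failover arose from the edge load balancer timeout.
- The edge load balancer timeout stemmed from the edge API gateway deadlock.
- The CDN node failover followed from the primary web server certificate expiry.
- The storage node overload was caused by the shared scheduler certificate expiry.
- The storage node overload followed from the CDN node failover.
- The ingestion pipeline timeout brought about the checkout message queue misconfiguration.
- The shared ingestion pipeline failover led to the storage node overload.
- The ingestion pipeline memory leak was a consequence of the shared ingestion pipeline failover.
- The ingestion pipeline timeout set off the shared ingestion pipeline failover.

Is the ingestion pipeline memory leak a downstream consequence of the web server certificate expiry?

The web server certificate expiry leads to the shared scheduler certificate expiry, the CDN node failover, the storage node overload; the ingestion pipeline memory leak is not among them.

No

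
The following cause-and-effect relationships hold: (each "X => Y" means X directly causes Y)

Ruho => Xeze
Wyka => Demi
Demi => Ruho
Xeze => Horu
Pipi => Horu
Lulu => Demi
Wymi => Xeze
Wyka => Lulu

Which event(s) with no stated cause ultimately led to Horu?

Tracing upstream from Horu: Horu ← Xeze ← Wymi.
A separate upstream branch: Horu ← Xeze ← Ruho ← Demi ← Wyka.
A separate upstream branch: Horu ← Pipi.
Each of those chain origins has no stated cause.

Pipi, Wyka, Wymi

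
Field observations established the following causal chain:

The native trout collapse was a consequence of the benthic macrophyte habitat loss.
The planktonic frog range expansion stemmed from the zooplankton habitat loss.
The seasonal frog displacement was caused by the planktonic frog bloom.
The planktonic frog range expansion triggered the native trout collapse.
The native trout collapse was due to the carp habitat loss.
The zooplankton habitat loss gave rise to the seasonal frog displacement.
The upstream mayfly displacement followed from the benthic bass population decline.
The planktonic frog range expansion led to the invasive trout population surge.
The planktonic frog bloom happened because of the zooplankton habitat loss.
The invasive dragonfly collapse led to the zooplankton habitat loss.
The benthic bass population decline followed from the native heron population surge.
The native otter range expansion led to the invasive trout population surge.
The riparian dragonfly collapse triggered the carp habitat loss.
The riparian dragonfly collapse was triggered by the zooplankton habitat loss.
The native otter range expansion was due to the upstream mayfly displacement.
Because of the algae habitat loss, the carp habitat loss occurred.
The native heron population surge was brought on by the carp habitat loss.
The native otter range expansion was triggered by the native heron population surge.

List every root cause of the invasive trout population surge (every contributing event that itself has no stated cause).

the algae habitat loss, the invasive dragonfly collapse

Tracing upstream from the invasive trout population surge: the invasive trout population surge ← the planktonic frog range expansion ← the zooplankton habitat loss ← the invasive dragonfly collapse.
A separate upstream branch: the invasive trout population surge ← the native otter range expansion ← the native heron population surge ← the carp habitat loss ← the algae habitat loss.
Each of those chain origins has no stated cause.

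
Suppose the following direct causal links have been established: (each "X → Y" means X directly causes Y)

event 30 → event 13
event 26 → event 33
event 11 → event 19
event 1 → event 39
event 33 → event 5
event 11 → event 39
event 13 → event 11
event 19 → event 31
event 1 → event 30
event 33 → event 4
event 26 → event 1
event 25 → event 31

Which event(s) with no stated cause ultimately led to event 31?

Tracing upstream from event 31: event 31 ← event 19 ← event 11 ← event 13 ← event 30 ← event 1 ← event 26.
A separate upstream branch: event 31 ← event 25.
Each of those chain origins has no stated cause.

event 25, event 26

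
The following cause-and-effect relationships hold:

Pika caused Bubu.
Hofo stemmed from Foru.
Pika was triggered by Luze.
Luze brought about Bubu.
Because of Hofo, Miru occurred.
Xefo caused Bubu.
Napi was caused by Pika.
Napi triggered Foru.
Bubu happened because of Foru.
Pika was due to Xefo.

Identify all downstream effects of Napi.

Bubu, Foru, Hofo, Miru

Direct effects: Foru.
2 steps out: Bubu, Hofo.
3 steps out: Miru.
Not reachable from it: Luze, Xefo, Pika.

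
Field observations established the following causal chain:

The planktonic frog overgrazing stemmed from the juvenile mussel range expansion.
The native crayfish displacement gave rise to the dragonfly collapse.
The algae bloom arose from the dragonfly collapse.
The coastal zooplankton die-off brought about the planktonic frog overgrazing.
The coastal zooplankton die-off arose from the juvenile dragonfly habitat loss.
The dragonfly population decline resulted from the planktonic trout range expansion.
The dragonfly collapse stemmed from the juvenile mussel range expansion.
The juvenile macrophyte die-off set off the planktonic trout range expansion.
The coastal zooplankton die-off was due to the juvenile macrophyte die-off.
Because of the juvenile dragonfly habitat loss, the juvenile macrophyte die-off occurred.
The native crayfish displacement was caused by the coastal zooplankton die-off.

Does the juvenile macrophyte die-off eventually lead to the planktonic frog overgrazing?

There is a causal chain: the juvenile macrophyte die-off → the coastal zooplankton die-off → the planktonic frog overgrazing.

Yes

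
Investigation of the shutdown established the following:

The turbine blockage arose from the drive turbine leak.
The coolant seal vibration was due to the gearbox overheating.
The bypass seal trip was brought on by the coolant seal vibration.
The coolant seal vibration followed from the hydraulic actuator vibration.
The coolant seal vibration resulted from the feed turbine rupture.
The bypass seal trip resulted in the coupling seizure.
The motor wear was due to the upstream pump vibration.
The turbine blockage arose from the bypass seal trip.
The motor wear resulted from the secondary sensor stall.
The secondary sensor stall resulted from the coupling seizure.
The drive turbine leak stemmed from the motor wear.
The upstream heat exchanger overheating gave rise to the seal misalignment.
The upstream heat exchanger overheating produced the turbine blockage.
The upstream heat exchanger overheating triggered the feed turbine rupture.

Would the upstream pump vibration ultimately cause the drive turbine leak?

There is a causal chain: the upstream pump vibration → the motor wear → the drive turbine leak.

Yes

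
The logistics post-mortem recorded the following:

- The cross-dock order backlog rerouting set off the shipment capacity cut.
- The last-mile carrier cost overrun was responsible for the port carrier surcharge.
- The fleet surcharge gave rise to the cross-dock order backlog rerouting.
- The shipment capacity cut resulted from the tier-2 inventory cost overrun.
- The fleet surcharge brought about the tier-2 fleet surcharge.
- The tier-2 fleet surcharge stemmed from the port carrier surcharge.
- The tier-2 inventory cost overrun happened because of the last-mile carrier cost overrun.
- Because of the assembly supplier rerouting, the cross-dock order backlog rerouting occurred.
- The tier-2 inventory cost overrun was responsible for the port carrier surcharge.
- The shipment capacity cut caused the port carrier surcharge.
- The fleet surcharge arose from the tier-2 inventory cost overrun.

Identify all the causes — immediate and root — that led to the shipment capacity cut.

the assembly supplier rerouting, the cross-dock order backlog rerouting, the fleet surcharge, the last-mile carrier cost overrun, the tier-2 inventory cost overrun

Immediate causes of the shipment capacity cut: the tier-2 inventory cost overrun, the cross-dock order backlog rerouting.
Further upstream: the last-mile carrier cost overrun, the fleet surcharge, the assembly supplier rerouting.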